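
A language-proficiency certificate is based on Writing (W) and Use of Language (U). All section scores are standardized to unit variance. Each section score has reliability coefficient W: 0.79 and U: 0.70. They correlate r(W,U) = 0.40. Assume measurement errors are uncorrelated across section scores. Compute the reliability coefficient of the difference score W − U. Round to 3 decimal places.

0.575

Var(W−U) = 1 + 1 − 2·0.40 = 2 − 0.8 = 1.2.
Because errors are independent across components, Cov(Tᵢ,Tⱼ) = Cov(Xᵢ,Xⱼ); the off-diagonal part of the true-score variance is the same as above.
True-score variance = [0.79 + 0.70] − 0.8 = 1.49 − 0.8 = 0.69.
Reliability = 0.69 / 1.2 = 0.575.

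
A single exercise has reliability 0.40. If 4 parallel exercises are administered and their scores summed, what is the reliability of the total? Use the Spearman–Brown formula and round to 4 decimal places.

0.7273

ρ_k = kρ / (1 + (k−1)ρ) = 4·0.40 / (1 + 3·0.40) = 1.600 / 2.200 = 0.7273.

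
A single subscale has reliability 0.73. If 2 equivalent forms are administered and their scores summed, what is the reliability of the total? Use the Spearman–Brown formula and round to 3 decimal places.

0.844

ρ_k = kρ / (1 + (k−1)ρ) = 2·0.73 / (1 + 1·0.73) = 1.460 / 1.730 = 0.844.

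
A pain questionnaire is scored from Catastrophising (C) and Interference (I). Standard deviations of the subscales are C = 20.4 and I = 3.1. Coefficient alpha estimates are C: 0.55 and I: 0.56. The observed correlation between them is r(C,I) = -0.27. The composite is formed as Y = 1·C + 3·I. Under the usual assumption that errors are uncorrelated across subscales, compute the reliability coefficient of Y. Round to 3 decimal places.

0.437

Var(Y) = 20.4² + 3²·3.1² + 2·[3·20.4·3.1·(-0.27)] = 502.65 − 102.449 = 400.201.
Under uncorrelated errors the observed covariances equal the true-score covariances, so only the own-variance terms attenuate.
True-score variance = [20.4²·0.55 + 3²·3.1²·0.56] − 102.449 = 277.322 − 102.449 = 174.874.
Reliability = 174.874 / 400.201 = 0.437.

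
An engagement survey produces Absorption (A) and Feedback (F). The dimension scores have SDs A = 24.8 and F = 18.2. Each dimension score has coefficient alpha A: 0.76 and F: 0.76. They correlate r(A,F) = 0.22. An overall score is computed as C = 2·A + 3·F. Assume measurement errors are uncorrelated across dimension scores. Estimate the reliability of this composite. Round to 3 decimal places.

0.803

Var(C) = 2²·24.8² + 3²·18.2² + 2·[6·24.8·18.2·0.22] = 5441.32 + 1191.59 = 6632.91.
With uncorrelated errors the cross-covariances are all true-score covariance, so they carry over unchanged; only the diagonal terms shrink to ρᵢσᵢ².
True-score variance = [2²·24.8²·0.76 + 3²·18.2²·0.76] + 1191.59 = 4135.4 + 1191.59 = 5326.99.
Reliability = 5326.99 / 6632.91 = 0.803.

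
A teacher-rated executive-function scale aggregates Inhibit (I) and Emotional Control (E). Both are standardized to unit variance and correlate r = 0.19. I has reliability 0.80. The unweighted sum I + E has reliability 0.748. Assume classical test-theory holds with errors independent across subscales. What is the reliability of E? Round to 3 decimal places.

0.600

Var(I+E) = 2 + 2·0.19 = 2.380.
True-score variance = ρ_I + ρ_E + 2·0.19, so 0.748 = (0.80 + ρ_E + 0.38) / 2.380.
ρ_E = 0.748·2.380 − 0.80 − 0.38 = 0.600.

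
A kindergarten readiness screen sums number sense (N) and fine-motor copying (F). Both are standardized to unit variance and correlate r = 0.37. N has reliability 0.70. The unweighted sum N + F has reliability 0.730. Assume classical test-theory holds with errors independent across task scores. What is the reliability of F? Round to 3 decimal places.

0.560

Var(N+F) = 2 + 2·0.37 = 2.740.
True-score variance = ρ_N + ρ_F + 2·0.37, so 0.730 = (0.70 + ρ_F + 0.74) / 2.740.
ρ_F = 0.730·2.740 − 0.70 − 0.74 = 0.560.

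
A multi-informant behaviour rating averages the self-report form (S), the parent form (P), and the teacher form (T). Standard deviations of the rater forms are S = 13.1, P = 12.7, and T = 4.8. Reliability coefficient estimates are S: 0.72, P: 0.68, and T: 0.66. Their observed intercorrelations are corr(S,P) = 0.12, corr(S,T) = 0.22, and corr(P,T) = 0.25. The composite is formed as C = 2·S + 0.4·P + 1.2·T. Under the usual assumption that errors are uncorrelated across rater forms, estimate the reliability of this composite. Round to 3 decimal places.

0.753

Var(C) = 2²·13.1² + 0.4²·12.7² + 1.2²·4.8² + 2·[0.8·13.1·12.7·0.12 + 2.4·13.1·4.8·0.22 + 0.48·12.7·4.8·0.25] = 745.424 + 112.975 = 858.399.
With uncorrelated errors the cross-covariances are all true-score covariance, so they carry over unchanged; only the diagonal terms shrink to ρᵢσᵢ².
True-score variance = [2²·13.1²·0.72 + 0.4²·12.7²·0.68 + 1.2²·4.8²·0.66] + 112.975 = 533.682 + 112.975 = 646.657.
Reliability = 646.657 / 858.399 = 0.753.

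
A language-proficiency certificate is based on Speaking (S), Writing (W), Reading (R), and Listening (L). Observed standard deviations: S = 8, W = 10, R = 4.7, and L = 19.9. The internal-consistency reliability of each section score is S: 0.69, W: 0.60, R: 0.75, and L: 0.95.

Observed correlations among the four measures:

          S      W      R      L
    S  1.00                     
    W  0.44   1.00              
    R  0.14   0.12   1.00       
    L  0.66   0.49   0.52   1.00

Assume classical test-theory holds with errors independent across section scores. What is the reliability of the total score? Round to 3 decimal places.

0.928

Var(S+W+R+L) = 8² + 10² + 4.7² + 19.9² + 2·[8·10·0.44 + 8·4.7·0.14 + 8·19.9·0.66 + 10·4.7·0.12 + 10·19.9·0.49 + 4.7·19.9·0.52] = 582.1 + 594.643 = 1176.74.
With uncorrelated errors the cross-covariances are all true-score covariance, so they carry over unchanged; only the diagonal terms shrink to ρᵢσᵢ².
True-score variance = [8²·0.69 + 10²·0.60 + 4.7²·0.75 + 19.9²·0.95] + 594.643 = 496.937 + 594.643 = 1091.58.
Reliability = 1091.58 / 1176.74 = 0.928.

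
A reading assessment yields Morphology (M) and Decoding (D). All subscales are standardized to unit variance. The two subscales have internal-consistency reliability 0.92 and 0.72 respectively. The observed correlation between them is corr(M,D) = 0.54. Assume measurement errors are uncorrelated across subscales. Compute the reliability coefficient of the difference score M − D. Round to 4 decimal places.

Var(M−D) = 1 + 1 − 2·0.54 = 2 − 1.08 = 0.92.
Under uncorrelated errors the observed covariances equal the true-score covariances, so only the own-variance terms attenuate.
True-score variance = [0.92 + 0.72] − 1.08 = 1.64 − 1.08 = 0.56.
Reliability = 0.56 / 0.92 = 0.6087.

0.6087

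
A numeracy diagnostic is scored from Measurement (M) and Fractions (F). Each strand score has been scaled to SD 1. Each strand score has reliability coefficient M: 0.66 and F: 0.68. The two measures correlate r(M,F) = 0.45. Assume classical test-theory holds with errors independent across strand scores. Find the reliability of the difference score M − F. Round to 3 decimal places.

0.400

Var(M−F) = 1 + 1 − 2·0.45 = 2 − 0.9 = 1.1.
Under uncorrelated errors the observed covariances equal the true-score covariances, so only the own-variance terms attenuate.
True-score variance = [0.66 + 0.68] − 0.9 = 1.34 − 0.9 = 0.44.
Reliability = 0.44 / 1.1 = 0.400.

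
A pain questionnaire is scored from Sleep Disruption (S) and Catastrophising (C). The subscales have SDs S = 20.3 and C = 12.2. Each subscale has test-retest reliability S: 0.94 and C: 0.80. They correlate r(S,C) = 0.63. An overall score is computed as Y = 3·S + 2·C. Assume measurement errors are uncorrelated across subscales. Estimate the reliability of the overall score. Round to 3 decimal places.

Var(Y) = 3²·20.3² + 2²·12.2² + 2·[6·20.3·12.2·0.63] = 4304.17 + 1872.31 = 6176.48.
Because errors are independent across components, Cov(Tᵢ,Tⱼ) = Cov(Xᵢ,Xⱼ); the off-diagonal part of the true-score variance is the same as above.
True-score variance = [3²·20.3²·0.94 + 2²·12.2²·0.80] + 1872.31 = 3962.57 + 1872.31 = 5834.88.
Reliability = 5834.88 / 6176.48 = 0.945.

0.945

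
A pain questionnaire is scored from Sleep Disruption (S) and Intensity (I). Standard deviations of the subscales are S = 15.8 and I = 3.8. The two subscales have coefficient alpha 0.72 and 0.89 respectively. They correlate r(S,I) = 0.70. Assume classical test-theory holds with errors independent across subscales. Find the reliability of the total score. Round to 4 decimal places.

Var(S+I) = 15.8² + 3.8² + 2·[15.8·3.8·0.70] = 264.08 + 84.056 = 348.136.
Under uncorrelated errors the observed covariances equal the true-score covariances, so only the own-variance terms attenuate.
True-score variance = [15.8²·0.72 + 3.8²·0.89] + 84.056 = 192.592 + 84.056 = 276.648.
Reliability = 276.648 / 348.136 = 0.7947.

0.7947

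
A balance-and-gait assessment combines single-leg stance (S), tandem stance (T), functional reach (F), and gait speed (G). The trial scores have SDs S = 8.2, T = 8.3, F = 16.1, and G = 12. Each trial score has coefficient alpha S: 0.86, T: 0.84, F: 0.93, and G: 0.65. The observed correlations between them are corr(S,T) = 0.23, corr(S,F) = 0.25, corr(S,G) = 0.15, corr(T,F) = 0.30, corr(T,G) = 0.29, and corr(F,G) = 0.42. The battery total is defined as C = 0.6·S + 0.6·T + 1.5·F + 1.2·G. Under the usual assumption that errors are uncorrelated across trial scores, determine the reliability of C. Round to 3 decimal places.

Var(C) = 0.6²·8.2² + 0.6²·8.3² + 1.5²·16.1² + 1.2²·12² + 2·[0.36·8.2·8.3·0.23 + 0.9·8.2·16.1·0.25 + 0.72·8.2·12·0.15 + 0.9·8.3·16.1·0.30 + 0.72·8.3·12·0.29 + 1.8·16.1·12·0.42] = 839.589 + 497.806 = 1337.39.
Under uncorrelated errors the observed covariances equal the true-score covariances, so only the own-variance terms attenuate.
True-score variance = [0.6²·8.2²·0.86 + 0.6²·8.3²·0.84 + 1.5²·16.1²·0.93 + 1.2²·12²·0.65] + 497.806 = 718.831 + 497.806 = 1216.64.
Reliability = 1216.64 / 1337.39 = 0.910.

0.910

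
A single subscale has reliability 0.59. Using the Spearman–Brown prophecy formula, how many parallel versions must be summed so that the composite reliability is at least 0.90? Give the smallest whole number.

7

k ≥ ρ*(1−ρ₁)/(ρ₁(1−ρ*)) = 0.90·0.41 / (0.59·0.10) = 6.254.
Smallest integer k = 7.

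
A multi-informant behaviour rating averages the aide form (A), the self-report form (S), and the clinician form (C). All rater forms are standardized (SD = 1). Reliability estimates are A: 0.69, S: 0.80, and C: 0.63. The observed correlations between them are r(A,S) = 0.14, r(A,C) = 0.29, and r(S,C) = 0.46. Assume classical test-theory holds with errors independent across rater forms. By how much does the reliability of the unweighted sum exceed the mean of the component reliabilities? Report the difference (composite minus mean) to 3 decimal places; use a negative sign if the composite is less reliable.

Var(sum) = 3 + 1.78 = 4.78; true-score variance = 2.12 + 1.78 = 3.9; composite reliability = 0.8159.
Mean component reliability = 0.7067.
Difference = 0.8159 − 0.7067 = 0.109.

0.109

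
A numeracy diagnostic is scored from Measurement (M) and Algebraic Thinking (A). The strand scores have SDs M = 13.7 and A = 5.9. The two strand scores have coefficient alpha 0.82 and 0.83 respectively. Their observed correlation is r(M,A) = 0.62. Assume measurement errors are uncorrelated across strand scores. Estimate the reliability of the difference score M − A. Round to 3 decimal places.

Var(M−A) = 13.7² + 5.9² − 2·13.7·5.9·0.62 = 222.5 − 100.229 = 122.271.
With uncorrelated errors the cross-covariances are all true-score covariance, so they carry over unchanged; only the diagonal terms shrink to ρᵢσᵢ².
True-score variance = [13.7²·0.82 + 5.9²·0.83] − 100.229 = 182.798 − 100.229 = 82.5689.
Reliability = 82.5689 / 122.271 = 0.675.

0.675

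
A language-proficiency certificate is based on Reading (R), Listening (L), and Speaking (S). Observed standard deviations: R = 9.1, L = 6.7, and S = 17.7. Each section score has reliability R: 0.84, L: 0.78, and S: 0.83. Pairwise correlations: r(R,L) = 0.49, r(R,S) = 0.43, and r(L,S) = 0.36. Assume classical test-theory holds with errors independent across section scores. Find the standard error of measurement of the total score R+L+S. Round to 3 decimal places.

Var(total) = 440.99 + 283.656 = 724.646.
True-score variance = 364.605 + 283.656 = 648.261, so reliability = 0.8946.
Error variance = 724.646 − 648.261 = 76.3847; SEM = √76.3847 = 8.740.

8.740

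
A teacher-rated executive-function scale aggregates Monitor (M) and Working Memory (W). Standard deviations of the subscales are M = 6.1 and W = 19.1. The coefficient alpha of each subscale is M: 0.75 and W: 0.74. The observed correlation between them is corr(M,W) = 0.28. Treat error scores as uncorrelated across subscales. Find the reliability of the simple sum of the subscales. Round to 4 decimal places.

0.7771

Var(M+W) = 6.1² + 19.1² + 2·[6.1·19.1·0.28] = 402.02 + 65.2456 = 467.266.
With uncorrelated errors the cross-covariances are all true-score covariance, so they carry over unchanged; only the diagonal terms shrink to ρᵢσᵢ².
True-score variance = [6.1²·0.75 + 19.1²·0.74] + 65.2456 = 297.867 + 65.2456 = 363.113.
Reliability = 363.113 / 467.266 = 0.7771.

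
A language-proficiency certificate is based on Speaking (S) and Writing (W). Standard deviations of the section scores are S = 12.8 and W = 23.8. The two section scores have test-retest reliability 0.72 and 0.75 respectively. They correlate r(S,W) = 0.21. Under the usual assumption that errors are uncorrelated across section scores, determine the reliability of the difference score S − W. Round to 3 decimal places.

Var(S−W) = 12.8² + 23.8² − 2·12.8·23.8·0.21 = 730.28 − 127.949 = 602.331.
Because errors are independent across components, Cov(Tᵢ,Tⱼ) = Cov(Xᵢ,Xⱼ); the off-diagonal part of the true-score variance is the same as above.
True-score variance = [12.8²·0.72 + 23.8²·0.75] − 127.949 = 542.795 − 127.949 = 414.846.
Reliability = 414.846 / 602.331 = 0.689.

0.689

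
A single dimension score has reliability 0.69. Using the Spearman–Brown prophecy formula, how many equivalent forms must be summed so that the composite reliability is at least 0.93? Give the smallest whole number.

6

k ≥ ρ*(1−ρ₁)/(ρ₁(1−ρ*)) = 0.93·0.31 / (0.69·0.07) = 5.969.
Smallest integer k = 6.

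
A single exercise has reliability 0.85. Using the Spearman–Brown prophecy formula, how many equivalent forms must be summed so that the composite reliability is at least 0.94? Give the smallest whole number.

3

k ≥ ρ*(1−ρ₁)/(ρ₁(1−ρ*)) = 0.94·0.15 / (0.85·0.06) = 2.765.
Smallest integer k = 3.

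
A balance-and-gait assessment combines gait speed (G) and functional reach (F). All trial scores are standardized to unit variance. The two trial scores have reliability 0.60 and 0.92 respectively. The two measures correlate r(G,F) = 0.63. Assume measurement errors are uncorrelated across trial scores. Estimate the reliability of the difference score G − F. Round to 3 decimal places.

Var(G−F) = 1 + 1 − 2·0.63 = 2 − 1.26 = 0.74.
With uncorrelated errors the cross-covariances are all true-score covariance, so they carry over unchanged; only the diagonal terms shrink to ρᵢσᵢ².
True-score variance = [0.60 + 0.92] − 1.26 = 1.52 − 1.26 = 0.26.
Reliability = 0.26 / 0.74 = 0.351.

0.351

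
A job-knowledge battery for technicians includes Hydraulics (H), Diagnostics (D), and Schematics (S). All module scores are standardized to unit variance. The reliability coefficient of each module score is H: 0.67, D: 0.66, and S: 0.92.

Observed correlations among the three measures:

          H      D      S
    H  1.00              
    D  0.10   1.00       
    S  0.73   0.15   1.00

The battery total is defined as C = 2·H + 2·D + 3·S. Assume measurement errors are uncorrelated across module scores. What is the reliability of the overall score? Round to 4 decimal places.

Var(C) = 2² + 2² + 3² + 2·[4·0.10 + 6·0.73 + 6·0.15] = 17 + 11.36 = 28.36.
With uncorrelated errors the cross-covariances are all true-score covariance, so they carry over unchanged; only the diagonal terms shrink to ρᵢσᵢ².
True-score variance = [2²·0.67 + 2²·0.66 + 3²·0.92] + 11.36 = 13.6 + 11.36 = 24.96.
Reliability = 24.96 / 28.36 = 0.8801.

0.8801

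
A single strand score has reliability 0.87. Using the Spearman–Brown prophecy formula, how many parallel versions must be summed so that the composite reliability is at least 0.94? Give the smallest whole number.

3

k ≥ ρ*(1−ρ₁)/(ρ₁(1−ρ*)) = 0.94·0.13 / (0.87·0.06) = 2.341.
Smallest integer k = 3.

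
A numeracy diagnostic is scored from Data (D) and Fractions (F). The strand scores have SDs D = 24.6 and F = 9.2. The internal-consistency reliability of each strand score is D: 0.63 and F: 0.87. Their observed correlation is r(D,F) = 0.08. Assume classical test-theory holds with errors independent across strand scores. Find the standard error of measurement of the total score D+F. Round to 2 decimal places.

Var(total) = 689.8 + 36.2112 = 726.011.
True-score variance = 454.888 + 36.2112 = 491.099, so reliability = 0.6764.
Error variance = 726.011 − 491.099 = 234.912; SEM = √234.912 = 15.33.

15.33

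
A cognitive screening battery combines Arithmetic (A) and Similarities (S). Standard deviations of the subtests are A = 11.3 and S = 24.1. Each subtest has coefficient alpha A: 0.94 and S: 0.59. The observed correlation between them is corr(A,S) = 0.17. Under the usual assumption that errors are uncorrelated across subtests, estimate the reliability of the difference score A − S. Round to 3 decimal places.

0.601

Var(A−S) = 11.3² + 24.1² − 2·11.3·24.1·0.17 = 708.5 − 92.5922 = 615.908.
With uncorrelated errors the cross-covariances are all true-score covariance, so they carry over unchanged; only the diagonal terms shrink to ρᵢσᵢ².
True-score variance = [11.3²·0.94 + 24.1²·0.59] − 92.5922 = 462.707 − 92.5922 = 370.114.
Reliability = 370.114 / 615.908 = 0.601.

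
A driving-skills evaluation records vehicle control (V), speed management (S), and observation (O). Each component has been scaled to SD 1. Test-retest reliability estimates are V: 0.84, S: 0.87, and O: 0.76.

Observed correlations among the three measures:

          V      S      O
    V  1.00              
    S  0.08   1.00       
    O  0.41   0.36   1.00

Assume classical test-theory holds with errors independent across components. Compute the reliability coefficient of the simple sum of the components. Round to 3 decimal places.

Var(V+S+O) = 3 + 2·[0.08 + 0.41 + 0.36] = 3 + 1.7 = 4.7.
With uncorrelated errors the cross-covariances are all true-score covariance, so they carry over unchanged; only the diagonal terms shrink to ρᵢσᵢ².
True-score variance = [0.84 + 0.87 + 0.76] + 1.7 = 2.47 + 1.7 = 4.17.
Reliability = 4.17 / 4.7 = 0.887.

0.887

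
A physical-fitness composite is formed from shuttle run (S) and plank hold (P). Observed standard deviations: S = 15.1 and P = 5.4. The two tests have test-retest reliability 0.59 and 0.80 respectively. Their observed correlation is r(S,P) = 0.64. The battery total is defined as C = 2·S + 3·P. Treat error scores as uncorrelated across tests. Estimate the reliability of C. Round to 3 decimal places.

Var(C) = 2²·15.1² + 3²·5.4² + 2·[6·15.1·5.4·0.64] = 1174.48 + 626.227 = 1800.71.
Under uncorrelated errors the observed covariances equal the true-score covariances, so only the own-variance terms attenuate.
True-score variance = [2²·15.1²·0.59 + 3²·5.4²·0.80] + 626.227 = 748.056 + 626.227 = 1374.28.
Reliability = 1374.28 / 1800.71 = 0.763.

0.763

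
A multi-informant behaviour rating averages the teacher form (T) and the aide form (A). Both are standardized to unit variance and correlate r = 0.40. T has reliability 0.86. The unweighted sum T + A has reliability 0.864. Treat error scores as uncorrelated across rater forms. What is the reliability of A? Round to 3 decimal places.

Var(T+A) = 2 + 2·0.40 = 2.800.
True-score variance = ρ_T + ρ_A + 2·0.40, so 0.864 = (0.86 + ρ_A + 0.80) / 2.800.
ρ_A = 0.864·2.800 − 0.86 − 0.80 = 0.759.

0.759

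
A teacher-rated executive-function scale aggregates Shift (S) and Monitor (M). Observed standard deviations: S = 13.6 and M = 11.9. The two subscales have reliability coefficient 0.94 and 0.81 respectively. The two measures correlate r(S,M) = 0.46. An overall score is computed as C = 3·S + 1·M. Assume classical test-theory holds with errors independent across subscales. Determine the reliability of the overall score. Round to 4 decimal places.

0.9437

Var(C) = 3²·13.6² + 11.9² + 2·[3·13.6·11.9·0.46] = 1806.25 + 446.678 = 2252.93.
Under uncorrelated errors the observed covariances equal the true-score covariances, so only the own-variance terms attenuate.
True-score variance = [3²·13.6²·0.94 + 11.9²·0.81] + 446.678 = 1679.47 + 446.678 = 2126.14.
Reliability = 2126.14 / 2252.93 = 0.9437.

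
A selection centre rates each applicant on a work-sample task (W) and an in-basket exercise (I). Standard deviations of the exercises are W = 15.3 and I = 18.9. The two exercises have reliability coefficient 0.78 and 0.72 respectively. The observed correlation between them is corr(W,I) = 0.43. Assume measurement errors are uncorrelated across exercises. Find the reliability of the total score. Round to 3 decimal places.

0.820

Var(W+I) = 15.3² + 18.9² + 2·[15.3·18.9·0.43] = 591.3 + 248.686 = 839.986.
Under uncorrelated errors the observed covariances equal the true-score covariances, so only the own-variance terms attenuate.
True-score variance = [15.3²·0.78 + 18.9²·0.72] + 248.686 = 439.781 + 248.686 = 688.468.
Reliability = 688.468 / 839.986 = 0.820.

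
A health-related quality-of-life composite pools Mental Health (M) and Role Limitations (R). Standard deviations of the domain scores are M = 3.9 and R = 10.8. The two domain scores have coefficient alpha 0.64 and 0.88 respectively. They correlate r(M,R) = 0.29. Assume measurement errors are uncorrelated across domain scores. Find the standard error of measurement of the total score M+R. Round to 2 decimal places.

Var(total) = 131.85 + 24.4296 = 156.28.
True-score variance = 112.378 + 24.4296 = 136.807, so reliability = 0.8754.
Error variance = 156.28 − 136.807 = 19.4724; SEM = √19.4724 = 4.41.

4.41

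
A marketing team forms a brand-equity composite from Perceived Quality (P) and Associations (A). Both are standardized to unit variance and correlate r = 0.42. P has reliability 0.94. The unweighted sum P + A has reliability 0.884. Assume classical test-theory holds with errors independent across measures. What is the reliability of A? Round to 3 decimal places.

0.731

Var(P+A) = 2 + 2·0.42 = 2.840.
True-score variance = ρ_P + ρ_A + 2·0.42, so 0.884 = (0.94 + ρ_A + 0.84) / 2.840.
ρ_A = 0.884·2.840 − 0.94 − 0.84 = 0.731.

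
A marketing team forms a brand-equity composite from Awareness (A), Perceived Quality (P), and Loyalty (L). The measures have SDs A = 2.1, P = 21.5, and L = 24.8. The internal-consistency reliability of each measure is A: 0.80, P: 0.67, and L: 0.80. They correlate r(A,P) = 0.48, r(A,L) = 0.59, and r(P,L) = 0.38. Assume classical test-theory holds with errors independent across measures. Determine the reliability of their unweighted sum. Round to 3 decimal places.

0.826

Var(A+P+L) = 2.1² + 21.5² + 24.8² + 2·[2.1·21.5·0.48 + 2.1·24.8·0.59 + 21.5·24.8·0.38] = 1081.7 + 510.03 = 1591.73.
Because errors are independent across components, Cov(Tᵢ,Tⱼ) = Cov(Xᵢ,Xⱼ); the off-diagonal part of the true-score variance is the same as above.
True-score variance = [2.1²·0.80 + 21.5²·0.67 + 24.8²·0.80] + 510.03 = 805.268 + 510.03 = 1315.3.
Reliability = 1315.3 / 1591.73 = 0.826.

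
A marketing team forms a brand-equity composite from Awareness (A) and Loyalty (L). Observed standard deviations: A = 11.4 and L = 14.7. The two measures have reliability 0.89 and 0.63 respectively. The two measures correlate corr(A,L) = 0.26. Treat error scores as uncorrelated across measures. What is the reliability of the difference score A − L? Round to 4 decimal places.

0.6360

Var(A−L) = 11.4² + 14.7² − 2·11.4·14.7·0.26 = 346.05 − 87.1416 = 258.908.
With uncorrelated errors the cross-covariances are all true-score covariance, so they carry over unchanged; only the diagonal terms shrink to ρᵢσᵢ².
True-score variance = [11.4²·0.89 + 14.7²·0.63] − 87.1416 = 251.801 − 87.1416 = 164.66.
Reliability = 164.66 / 258.908 = 0.6360.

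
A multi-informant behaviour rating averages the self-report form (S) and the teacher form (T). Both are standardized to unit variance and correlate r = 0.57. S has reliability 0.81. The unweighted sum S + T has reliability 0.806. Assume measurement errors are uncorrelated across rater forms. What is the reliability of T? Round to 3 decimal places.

Var(S+T) = 2 + 2·0.57 = 3.140.
True-score variance = ρ_S + ρ_T + 2·0.57, so 0.806 = (0.81 + ρ_T + 1.14) / 3.140.
ρ_T = 0.806·3.140 − 0.81 − 1.14 = 0.581.

0.581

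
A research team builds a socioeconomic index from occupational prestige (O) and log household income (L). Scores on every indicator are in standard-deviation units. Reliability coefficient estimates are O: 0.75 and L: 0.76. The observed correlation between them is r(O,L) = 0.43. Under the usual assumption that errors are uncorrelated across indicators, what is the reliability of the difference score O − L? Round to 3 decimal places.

0.570

Var(O−L) = 1 + 1 − 2·0.43 = 2 − 0.86 = 1.14.
Under uncorrelated errors the observed covariances equal the true-score covariances, so only the own-variance terms attenuate.
True-score variance = [0.75 + 0.76] − 0.86 = 1.51 − 0.86 = 0.65.
Reliability = 0.65 / 1.14 = 0.570.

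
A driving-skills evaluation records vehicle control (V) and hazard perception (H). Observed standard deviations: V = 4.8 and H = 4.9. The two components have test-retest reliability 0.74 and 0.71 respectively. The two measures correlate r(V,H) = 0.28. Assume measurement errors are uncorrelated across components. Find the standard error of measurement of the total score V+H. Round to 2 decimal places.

3.60

Var(total) = 47.05 + 13.1712 = 60.2212.
True-score variance = 34.0967 + 13.1712 = 47.2679, so reliability = 0.7849.
Error variance = 60.2212 − 47.2679 = 12.9533; SEM = √12.9533 = 3.60.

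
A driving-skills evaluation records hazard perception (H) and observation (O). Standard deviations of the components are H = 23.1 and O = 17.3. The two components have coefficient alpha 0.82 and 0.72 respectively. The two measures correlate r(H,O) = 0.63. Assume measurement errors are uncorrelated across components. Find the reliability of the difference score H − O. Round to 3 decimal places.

0.454

Var(H−O) = 23.1² + 17.3² − 2·23.1·17.3·0.63 = 832.9 − 503.534 = 329.366.
Under uncorrelated errors the observed covariances equal the true-score covariances, so only the own-variance terms attenuate.
True-score variance = [23.1²·0.82 + 17.3²·0.72] − 503.534 = 653.049 − 503.534 = 149.515.
Reliability = 149.515 / 329.366 = 0.454.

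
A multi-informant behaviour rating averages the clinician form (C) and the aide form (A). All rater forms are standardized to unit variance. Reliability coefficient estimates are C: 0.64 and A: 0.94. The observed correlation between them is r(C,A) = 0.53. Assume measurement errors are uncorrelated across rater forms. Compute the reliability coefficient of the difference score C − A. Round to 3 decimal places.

Var(C−A) = 1 + 1 − 2·0.53 = 2 − 1.06 = 0.94.
Under uncorrelated errors the observed covariances equal the true-score covariances, so only the own-variance terms attenuate.
True-score variance = [0.64 + 0.94] − 1.06 = 1.58 − 1.06 = 0.52.
Reliability = 0.52 / 0.94 = 0.553.

0.553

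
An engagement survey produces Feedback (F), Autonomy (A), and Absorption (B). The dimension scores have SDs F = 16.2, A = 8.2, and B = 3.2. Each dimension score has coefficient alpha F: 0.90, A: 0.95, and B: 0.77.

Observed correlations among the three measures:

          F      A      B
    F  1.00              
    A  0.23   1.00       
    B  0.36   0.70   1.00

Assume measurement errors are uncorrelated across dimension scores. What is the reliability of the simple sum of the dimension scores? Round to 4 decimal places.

0.9327

Var(F+A+B) = 16.2² + 8.2² + 3.2² + 2·[16.2·8.2·0.23 + 16.2·3.2·0.36 + 8.2·3.2·0.70] = 339.92 + 135.167 = 475.087.
With uncorrelated errors the cross-covariances are all true-score covariance, so they carry over unchanged; only the diagonal terms shrink to ρᵢσᵢ².
True-score variance = [16.2²·0.90 + 8.2²·0.95 + 3.2²·0.77] + 135.167 = 307.959 + 135.167 = 443.126.
Reliability = 443.126 / 475.087 = 0.9327.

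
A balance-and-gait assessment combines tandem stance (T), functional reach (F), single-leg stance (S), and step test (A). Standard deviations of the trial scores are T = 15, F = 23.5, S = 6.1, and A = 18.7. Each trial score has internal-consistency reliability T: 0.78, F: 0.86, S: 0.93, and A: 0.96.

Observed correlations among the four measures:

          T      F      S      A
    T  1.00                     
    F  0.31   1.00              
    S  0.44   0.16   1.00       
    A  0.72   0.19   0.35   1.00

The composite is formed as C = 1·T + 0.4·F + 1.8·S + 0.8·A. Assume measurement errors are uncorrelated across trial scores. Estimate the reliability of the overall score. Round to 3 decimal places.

Var(C) = 15² + 0.4²·23.5² + 1.8²·6.1² + 0.8²·18.7² + 2·[0.4·15·23.5·0.31 + 1.8·15·6.1·0.44 + 0.8·15·18.7·0.72 + 0.72·23.5·6.1·0.16 + 0.32·23.5·18.7·0.19 + 1.44·6.1·18.7·0.35] = 657.722 + 756.94 = 1414.66.
With uncorrelated errors the cross-covariances are all true-score covariance, so they carry over unchanged; only the diagonal terms shrink to ρᵢσᵢ².
True-score variance = [15²·0.78 + 0.4²·23.5²·0.86 + 1.8²·6.1²·0.93 + 0.8²·18.7²·0.96] + 756.94 = 578.46 + 756.94 = 1335.4.
Reliability = 1335.4 / 1414.66 = 0.944.

0.944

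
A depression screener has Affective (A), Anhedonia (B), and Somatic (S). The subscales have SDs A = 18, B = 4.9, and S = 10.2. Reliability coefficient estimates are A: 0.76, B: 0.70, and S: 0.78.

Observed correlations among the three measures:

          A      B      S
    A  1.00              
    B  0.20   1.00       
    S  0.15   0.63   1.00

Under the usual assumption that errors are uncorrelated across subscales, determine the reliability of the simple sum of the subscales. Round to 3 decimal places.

0.822

Var(A+B+S) = 18² + 4.9² + 10.2² + 2·[18·4.9·0.20 + 18·10.2·0.15 + 4.9·10.2·0.63] = 452.05 + 153.335 = 605.385.
With uncorrelated errors the cross-covariances are all true-score covariance, so they carry over unchanged; only the diagonal terms shrink to ρᵢσᵢ².
True-score variance = [18²·0.76 + 4.9²·0.70 + 10.2²·0.78] + 153.335 = 344.198 + 153.335 = 497.533.
Reliability = 497.533 / 605.385 = 0.822.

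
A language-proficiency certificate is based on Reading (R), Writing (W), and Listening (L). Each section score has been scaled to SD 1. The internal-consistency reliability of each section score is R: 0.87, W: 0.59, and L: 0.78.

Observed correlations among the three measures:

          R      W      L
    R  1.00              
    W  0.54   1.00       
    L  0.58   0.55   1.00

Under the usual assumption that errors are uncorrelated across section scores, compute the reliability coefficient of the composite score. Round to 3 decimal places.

0.880

Var(R+W+L) = 3 + 2·[0.54 + 0.58 + 0.55] = 3 + 3.34 = 6.34.
Under uncorrelated errors the observed covariances equal the true-score covariances, so only the own-variance terms attenuate.
True-score variance = [0.87 + 0.59 + 0.78] + 3.34 = 2.24 + 3.34 = 5.58.
Reliability = 5.58 / 6.34 = 0.880.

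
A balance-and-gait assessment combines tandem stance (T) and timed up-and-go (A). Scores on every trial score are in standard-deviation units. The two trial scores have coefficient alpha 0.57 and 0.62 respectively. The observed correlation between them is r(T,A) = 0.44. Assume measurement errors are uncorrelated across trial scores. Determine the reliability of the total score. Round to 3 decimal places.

Var(T+A) = 2 + 2·[0.44] = 2 + 0.88 = 2.88.
Because errors are independent across components, Cov(Tᵢ,Tⱼ) = Cov(Xᵢ,Xⱼ); the off-diagonal part of the true-score variance is the same as above.
True-score variance = [0.57 + 0.62] + 0.88 = 1.19 + 0.88 = 2.07.
Reliability = 2.07 / 2.88 = 0.719.

0.719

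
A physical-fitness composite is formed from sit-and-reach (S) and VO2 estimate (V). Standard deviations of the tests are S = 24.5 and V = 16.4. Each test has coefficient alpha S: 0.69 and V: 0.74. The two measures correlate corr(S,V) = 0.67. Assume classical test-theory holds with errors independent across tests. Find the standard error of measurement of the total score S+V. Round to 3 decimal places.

16.000

Var(total) = 869.21 + 538.412 = 1407.62.
True-score variance = 613.203 + 538.412 = 1151.61, so reliability = 0.8181.
Error variance = 1407.62 − 1151.61 = 256.007; SEM = √256.007 = 16.000.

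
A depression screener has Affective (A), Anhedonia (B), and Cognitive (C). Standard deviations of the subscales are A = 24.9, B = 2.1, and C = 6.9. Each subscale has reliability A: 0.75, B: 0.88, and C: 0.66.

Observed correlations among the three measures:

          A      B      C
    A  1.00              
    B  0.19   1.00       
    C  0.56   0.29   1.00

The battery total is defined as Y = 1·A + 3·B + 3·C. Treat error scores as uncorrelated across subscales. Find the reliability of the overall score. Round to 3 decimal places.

Var(Y) = 24.9² + 3²·2.1² + 3²·6.9² + 2·[3·24.9·2.1·0.19 + 3·24.9·6.9·0.56 + 9·2.1·6.9·0.29] = 1088.19 + 712.53 = 1800.72.
Because errors are independent across components, Cov(Tᵢ,Tⱼ) = Cov(Xᵢ,Xⱼ); the off-diagonal part of the true-score variance is the same as above.
True-score variance = [24.9²·0.75 + 3²·2.1²·0.88 + 3²·6.9²·0.66] + 712.53 = 782.738 + 712.53 = 1495.27.
Reliability = 1495.27 / 1800.72 = 0.830.

0.830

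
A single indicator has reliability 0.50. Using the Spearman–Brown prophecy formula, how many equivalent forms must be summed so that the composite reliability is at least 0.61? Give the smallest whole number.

k ≥ ρ*(1−ρ₁)/(ρ₁(1−ρ*)) = 0.61·0.50 / (0.50·0.39) = 1.564.
Smallest integer k = 2.

2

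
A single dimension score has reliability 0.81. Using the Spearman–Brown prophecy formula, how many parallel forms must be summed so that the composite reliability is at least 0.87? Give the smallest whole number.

2

k ≥ ρ*(1−ρ₁)/(ρ₁(1−ρ*)) = 0.87·0.19 / (0.81·0.13) = 1.570.
Smallest integer k = 2.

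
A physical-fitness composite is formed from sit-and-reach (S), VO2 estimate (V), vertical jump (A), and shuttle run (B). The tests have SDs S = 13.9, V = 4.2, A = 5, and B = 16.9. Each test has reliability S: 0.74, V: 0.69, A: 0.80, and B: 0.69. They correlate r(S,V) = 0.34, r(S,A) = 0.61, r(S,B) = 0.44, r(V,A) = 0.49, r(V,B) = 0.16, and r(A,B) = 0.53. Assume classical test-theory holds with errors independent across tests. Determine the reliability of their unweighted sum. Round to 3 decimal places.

0.849

Var(S+V+A+B) = 13.9² + 4.2² + 5² + 16.9² + 2·[13.9·4.2·0.34 + 13.9·5·0.61 + 13.9·16.9·0.44 + 4.2·5·0.49 + 4.2·16.9·0.16 + 5·16.9·0.53] = 521.46 + 464.073 = 985.533.
With uncorrelated errors the cross-covariances are all true-score covariance, so they carry over unchanged; only the diagonal terms shrink to ρᵢσᵢ².
True-score variance = [13.9²·0.74 + 4.2²·0.69 + 5²·0.80 + 16.9²·0.69] + 464.073 = 372.218 + 464.073 = 836.291.
Reliability = 836.291 / 985.533 = 0.849.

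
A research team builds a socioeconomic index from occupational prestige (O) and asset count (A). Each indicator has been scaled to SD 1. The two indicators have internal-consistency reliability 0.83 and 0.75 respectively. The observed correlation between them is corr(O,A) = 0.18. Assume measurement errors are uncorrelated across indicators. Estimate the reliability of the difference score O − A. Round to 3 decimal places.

Var(O−A) = 1 + 1 − 2·0.18 = 2 − 0.36 = 1.64.
Under uncorrelated errors the observed covariances equal the true-score covariances, so only the own-variance terms attenuate.
True-score variance = [0.83 + 0.75] − 0.36 = 1.58 − 0.36 = 1.22.
Reliability = 1.22 / 1.64 = 0.744.

0.744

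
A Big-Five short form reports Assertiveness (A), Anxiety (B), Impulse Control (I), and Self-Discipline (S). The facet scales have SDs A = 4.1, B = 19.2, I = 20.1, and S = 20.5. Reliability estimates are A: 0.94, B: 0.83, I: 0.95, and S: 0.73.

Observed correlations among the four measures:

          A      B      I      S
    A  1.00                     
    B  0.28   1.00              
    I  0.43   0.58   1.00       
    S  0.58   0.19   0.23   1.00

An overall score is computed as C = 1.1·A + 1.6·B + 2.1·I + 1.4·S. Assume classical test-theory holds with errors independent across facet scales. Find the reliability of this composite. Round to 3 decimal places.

Var(C) = 1.1²·4.1² + 1.6²·19.2² + 2.1²·20.1² + 1.4²·20.5² + 2·[1.76·4.1·19.2·0.28 + 2.31·4.1·20.1·0.43 + 1.54·4.1·20.5·0.58 + 3.36·19.2·20.1·0.58 + 2.24·19.2·20.5·0.19 + 2.94·20.1·20.5·0.23] = 3569.43 + 2787.9 = 6357.33.
Because errors are independent across components, Cov(Tᵢ,Tⱼ) = Cov(Xᵢ,Xⱼ); the off-diagonal part of the true-score variance is the same as above.
True-score variance = [1.1²·4.1²·0.94 + 1.6²·19.2²·0.83 + 2.1²·20.1²·0.95 + 1.4²·20.5²·0.73] + 2787.9 = 3096.3 + 2787.9 = 5884.2.
Reliability = 5884.2 / 6357.33 = 0.926.

0.926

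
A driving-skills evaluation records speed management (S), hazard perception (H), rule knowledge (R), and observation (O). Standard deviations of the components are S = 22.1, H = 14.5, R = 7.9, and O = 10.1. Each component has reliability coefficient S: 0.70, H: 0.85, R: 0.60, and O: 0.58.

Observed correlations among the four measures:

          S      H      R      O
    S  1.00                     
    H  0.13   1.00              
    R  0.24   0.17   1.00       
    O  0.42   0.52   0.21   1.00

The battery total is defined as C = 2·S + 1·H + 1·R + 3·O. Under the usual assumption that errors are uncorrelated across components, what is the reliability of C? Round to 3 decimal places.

0.802

Var(C) = 2²·22.1² + 14.5² + 7.9² + 3²·10.1² + 2·[2·22.1·14.5·0.13 + 2·22.1·7.9·0.24 + 6·22.1·10.1·0.42 + 14.5·7.9·0.17 + 3·14.5·10.1·0.52 + 3·7.9·10.1·0.21] = 3144.39 + 2055.63 = 5200.02.
Under uncorrelated errors the observed covariances equal the true-score covariances, so only the own-variance terms attenuate.
True-score variance = [2²·22.1²·0.70 + 14.5²·0.85 + 7.9²·0.60 + 3²·10.1²·0.58] + 2055.63 = 2116.2 + 2055.63 = 4171.82.
Reliability = 4171.82 / 5200.02 = 0.802.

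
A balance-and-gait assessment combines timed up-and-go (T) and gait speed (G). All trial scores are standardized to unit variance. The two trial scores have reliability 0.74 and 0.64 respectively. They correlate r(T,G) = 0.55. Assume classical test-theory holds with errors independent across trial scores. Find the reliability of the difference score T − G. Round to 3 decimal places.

Var(T−G) = 1 + 1 − 2·0.55 = 2 − 1.1 = 0.9.
With uncorrelated errors the cross-covariances are all true-score covariance, so they carry over unchanged; only the diagonal terms shrink to ρᵢσᵢ².
True-score variance = [0.74 + 0.64] − 1.1 = 1.38 − 1.1 = 0.28.
Reliability = 0.28 / 0.9 = 0.311.

0.311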